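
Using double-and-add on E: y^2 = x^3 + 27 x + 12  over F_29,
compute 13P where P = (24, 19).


k = 13 = 1101_2 (binary, LSB first: 1011)
Double-and-add from P = (24, 19):
  bit 0 = 1: acc = O + (24, 19) = (24, 19)
  bit 1 = 0: acc unchanged = (24, 19)
  bit 2 = 1: acc = (24, 19) + (21, 3) = (6, 19)
  bit 3 = 1: acc = (6, 19) + (7, 15) = (3, 27)

13P = (3, 27)


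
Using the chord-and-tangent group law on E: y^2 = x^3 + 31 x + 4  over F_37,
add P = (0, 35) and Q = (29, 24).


P != Q, so use the chord formula.
s = (y2 - y1) / (x2 - x1) = (26) / (29) mod 37 = 6
x3 = s^2 - x1 - x2 mod 37 = 6^2 - 0 - 29 = 7
y3 = s (x1 - x3) - y1 mod 37 = 6 * (0 - 7) - 35 = 34

P + Q = (7, 34)


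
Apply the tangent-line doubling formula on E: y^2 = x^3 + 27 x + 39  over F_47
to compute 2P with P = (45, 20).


Doubling: s = (3 x1^2 + a) / (2 y1)
s = (3*45^2 + 27) / (2*20) mod 47 = 28
x3 = s^2 - 2 x1 mod 47 = 28^2 - 2*45 = 36
y3 = s (x1 - x3) - y1 mod 47 = 28 * (45 - 36) - 20 = 44

2P = (36, 44)


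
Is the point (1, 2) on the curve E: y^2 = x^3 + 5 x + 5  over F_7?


Check whether y^2 = x^3 + 5 x + 5 (mod 7) for (x, y) = (1, 2).
LHS: y^2 = 2^2 mod 7 = 4
RHS: x^3 + 5 x + 5 = 1^3 + 5*1 + 5 mod 7 = 4
LHS = RHS

Yes, on the curve


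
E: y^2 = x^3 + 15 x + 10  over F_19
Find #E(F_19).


For each x in F_19, count y with y^2 = x^3 + 15 x + 10 mod 19:
  x = 1: RHS = 7, y in [8, 11]  -> 2 point(s)
  x = 3: RHS = 6, y in [5, 14]  -> 2 point(s)
  x = 4: RHS = 1, y in [1, 18]  -> 2 point(s)
  x = 5: RHS = 1, y in [1, 18]  -> 2 point(s)
  x = 9: RHS = 0, y in [0]  -> 1 point(s)
  x = 10: RHS = 1, y in [1, 18]  -> 2 point(s)
  x = 11: RHS = 5, y in [9, 10]  -> 2 point(s)
  x = 14: RHS = 0, y in [0]  -> 1 point(s)
  x = 15: RHS = 0, y in [0]  -> 1 point(s)
Affine points: 15. Add the point at infinity: total = 16.

#E(F_19) = 16


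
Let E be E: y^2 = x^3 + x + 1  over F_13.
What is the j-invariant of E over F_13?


Delta = -16(4 a^3 + 27 b^2) mod 13 = 11
-1728 * (4 a)^3 = -1728 * (4*1)^3 mod 13 = 12
j = 12 * 11^(-1) mod 13 = 7

j = 7 (mod 13)


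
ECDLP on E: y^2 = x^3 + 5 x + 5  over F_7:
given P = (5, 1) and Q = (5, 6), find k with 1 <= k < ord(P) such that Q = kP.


Enumerate multiples of P until we hit Q = (5, 6):
  1P = (5, 1)
  2P = (1, 5)
  3P = (2, 3)
  4P = (2, 4)
  5P = (1, 2)
  6P = (5, 6)
Match found at i = 6.

k = 6


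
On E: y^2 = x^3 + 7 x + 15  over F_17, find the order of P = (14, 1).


Compute successive multiples of P until we hit O:
  1P = (14, 1)
  2P = (6, 16)
  3P = (13, 12)
  4P = (9, 12)
  5P = (7, 4)
  6P = (0, 10)
  7P = (12, 5)
  8P = (12, 12)
  ... (continuing to 15P)
  15P = O

ord(P) = 15


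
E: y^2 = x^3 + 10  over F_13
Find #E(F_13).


For each x in F_13, count y with y^2 = x^3 + 0 x + 10 mod 13:
  x = 0: RHS = 10, y in [6, 7]  -> 2 point(s)
  x = 4: RHS = 9, y in [3, 10]  -> 2 point(s)
  x = 10: RHS = 9, y in [3, 10]  -> 2 point(s)
  x = 12: RHS = 9, y in [3, 10]  -> 2 point(s)
Affine points: 8. Add the point at infinity: total = 9.

#E(F_13) = 9


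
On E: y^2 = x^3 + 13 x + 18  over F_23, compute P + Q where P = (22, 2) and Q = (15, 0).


P != Q, so use the chord formula.
s = (y2 - y1) / (x2 - x1) = (21) / (16) mod 23 = 20
x3 = s^2 - x1 - x2 mod 23 = 20^2 - 22 - 15 = 18
y3 = s (x1 - x3) - y1 mod 23 = 20 * (22 - 18) - 2 = 9

P + Q = (18, 9)


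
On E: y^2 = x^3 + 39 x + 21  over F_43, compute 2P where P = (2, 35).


Doubling: s = (3 x1^2 + a) / (2 y1)
s = (3*2^2 + 39) / (2*35) mod 43 = 21
x3 = s^2 - 2 x1 mod 43 = 21^2 - 2*2 = 7
y3 = s (x1 - x3) - y1 mod 43 = 21 * (2 - 7) - 35 = 32

2P = (7, 32)


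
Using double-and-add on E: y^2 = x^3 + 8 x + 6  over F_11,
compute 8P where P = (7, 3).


k = 8 = 1000_2 (binary, LSB first: 0001)
Double-and-add from P = (7, 3):
  bit 0 = 0: acc unchanged = O
  bit 1 = 0: acc unchanged = O
  bit 2 = 0: acc unchanged = O
  bit 3 = 1: acc = O + (7, 8) = (7, 8)

8P = (7, 8)


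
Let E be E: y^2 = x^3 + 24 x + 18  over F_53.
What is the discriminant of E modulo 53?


4 a^3 + 27 b^2 = 4*24^3 + 27*18^2 = 55296 + 8748 = 64044
Delta = -16 * (64044) = -1024704
Delta mod 53 = 51

Delta = 51 (mod 53)


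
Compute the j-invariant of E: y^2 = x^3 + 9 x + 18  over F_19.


Delta = -16(4 a^3 + 27 b^2) mod 19 = 13
-1728 * (4 a)^3 = -1728 * (4*9)^3 mod 19 = 11
j = 11 * 13^(-1) mod 19 = 14

j = 14 (mod 19)


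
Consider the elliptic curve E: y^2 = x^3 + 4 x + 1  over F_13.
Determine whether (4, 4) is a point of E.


Check whether y^2 = x^3 + 4 x + 1 (mod 13) for (x, y) = (4, 4).
LHS: y^2 = 4^2 mod 13 = 3
RHS: x^3 + 4 x + 1 = 4^3 + 4*4 + 1 mod 13 = 3
LHS = RHS

Yes, on the curve


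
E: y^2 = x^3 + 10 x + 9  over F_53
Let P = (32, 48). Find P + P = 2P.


Doubling: s = (3 x1^2 + a) / (2 y1)
s = (3*32^2 + 10) / (2*48) mod 53 = 31
x3 = s^2 - 2 x1 mod 53 = 31^2 - 2*32 = 49
y3 = s (x1 - x3) - y1 mod 53 = 31 * (32 - 49) - 48 = 8

2P = (49, 8)


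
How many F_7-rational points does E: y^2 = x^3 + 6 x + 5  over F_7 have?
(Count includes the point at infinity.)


For each x in F_7, count y with y^2 = x^3 + 6 x + 5 mod 7:
  x = 2: RHS = 4, y in [2, 5]  -> 2 point(s)
  x = 3: RHS = 1, y in [1, 6]  -> 2 point(s)
  x = 4: RHS = 2, y in [3, 4]  -> 2 point(s)
Affine points: 6. Add the point at infinity: total = 7.

#E(F_7) = 7


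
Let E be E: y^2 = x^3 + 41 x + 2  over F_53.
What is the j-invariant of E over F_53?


Delta = -16(4 a^3 + 27 b^2) mod 53 = 2
-1728 * (4 a)^3 = -1728 * (4*41)^3 mod 53 = 28
j = 28 * 2^(-1) mod 53 = 14

j = 14 (mod 53)


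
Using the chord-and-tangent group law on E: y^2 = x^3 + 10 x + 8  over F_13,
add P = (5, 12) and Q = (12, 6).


P != Q, so use the chord formula.
s = (y2 - y1) / (x2 - x1) = (7) / (7) mod 13 = 1
x3 = s^2 - x1 - x2 mod 13 = 1^2 - 5 - 12 = 10
y3 = s (x1 - x3) - y1 mod 13 = 1 * (5 - 10) - 12 = 9

P + Q = (10, 9)


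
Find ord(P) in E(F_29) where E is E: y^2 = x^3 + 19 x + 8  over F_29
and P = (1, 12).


Compute successive multiples of P until we hit O:
  1P = (1, 12)
  2P = (22, 5)
  3P = (19, 23)
  4P = (10, 26)
  5P = (24, 7)
  6P = (20, 6)
  7P = (13, 4)
  8P = (9, 3)
  ... (continuing to 36P)
  36P = O

ord(P) = 36


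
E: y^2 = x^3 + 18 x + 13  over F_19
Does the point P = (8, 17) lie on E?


Check whether y^2 = x^3 + 18 x + 13 (mod 19) for (x, y) = (8, 17).
LHS: y^2 = 17^2 mod 19 = 4
RHS: x^3 + 18 x + 13 = 8^3 + 18*8 + 13 mod 19 = 4
LHS = RHS

Yes, on the curve


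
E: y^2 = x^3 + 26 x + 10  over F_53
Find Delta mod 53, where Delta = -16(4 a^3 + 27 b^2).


4 a^3 + 27 b^2 = 4*26^3 + 27*10^2 = 70304 + 2700 = 73004
Delta = -16 * (73004) = -1168064
Delta mod 53 = 3

Delta = 3 (mod 53)


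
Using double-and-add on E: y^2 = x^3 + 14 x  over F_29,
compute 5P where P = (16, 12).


k = 5 = 101_2 (binary, LSB first: 101)
Double-and-add from P = (16, 12):
  bit 0 = 1: acc = O + (16, 12) = (16, 12)
  bit 1 = 0: acc unchanged = (16, 12)
  bit 2 = 1: acc = (16, 12) + (22, 9) = (13, 1)

5P = (13, 1)


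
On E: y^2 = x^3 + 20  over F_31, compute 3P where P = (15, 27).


k = 3 = 11_2 (binary, LSB first: 11)
Double-and-add from P = (15, 27):
  bit 0 = 1: acc = O + (15, 27) = (15, 27)
  bit 1 = 1: acc = (15, 27) + (10, 20) = (3, 27)

3P = (3, 27)


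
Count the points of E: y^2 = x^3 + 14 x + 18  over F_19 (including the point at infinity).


For each x in F_19, count y with y^2 = x^3 + 14 x + 18 mod 19:
  x = 2: RHS = 16, y in [4, 15]  -> 2 point(s)
  x = 3: RHS = 11, y in [7, 12]  -> 2 point(s)
  x = 4: RHS = 5, y in [9, 10]  -> 2 point(s)
  x = 5: RHS = 4, y in [2, 17]  -> 2 point(s)
  x = 16: RHS = 6, y in [5, 14]  -> 2 point(s)
  x = 17: RHS = 1, y in [1, 18]  -> 2 point(s)
Affine points: 12. Add the point at infinity: total = 13.

#E(F_19) = 13


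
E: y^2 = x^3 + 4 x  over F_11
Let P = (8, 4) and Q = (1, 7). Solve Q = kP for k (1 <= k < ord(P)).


Enumerate multiples of P until we hit Q = (1, 7):
  1P = (8, 4)
  2P = (4, 6)
  3P = (2, 4)
  4P = (1, 7)
Match found at i = 4.

k = 4


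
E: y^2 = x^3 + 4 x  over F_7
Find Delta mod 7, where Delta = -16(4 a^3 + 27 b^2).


4 a^3 + 27 b^2 = 4*4^3 + 27*0^2 = 256 + 0 = 256
Delta = -16 * (256) = -4096
Delta mod 7 = 6

Delta = 6 (mod 7)


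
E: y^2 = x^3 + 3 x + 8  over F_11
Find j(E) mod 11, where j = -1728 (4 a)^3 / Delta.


Delta = -16(4 a^3 + 27 b^2) mod 11 = 5
-1728 * (4 a)^3 = -1728 * (4*3)^3 mod 11 = 10
j = 10 * 5^(-1) mod 11 = 2

j = 2 (mod 11)


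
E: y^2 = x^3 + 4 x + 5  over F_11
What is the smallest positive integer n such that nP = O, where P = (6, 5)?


Compute successive multiples of P until we hit O:
  1P = (6, 5)
  2P = (3, 0)
  3P = (6, 6)
  4P = O

ord(P) = 4


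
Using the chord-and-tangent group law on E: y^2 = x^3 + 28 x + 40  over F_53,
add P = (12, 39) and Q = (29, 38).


P != Q, so use the chord formula.
s = (y2 - y1) / (x2 - x1) = (52) / (17) mod 53 = 28
x3 = s^2 - x1 - x2 mod 53 = 28^2 - 12 - 29 = 1
y3 = s (x1 - x3) - y1 mod 53 = 28 * (12 - 1) - 39 = 4

P + Q = (1, 4)


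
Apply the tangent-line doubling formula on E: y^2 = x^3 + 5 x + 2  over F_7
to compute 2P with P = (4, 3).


Doubling: s = (3 x1^2 + a) / (2 y1)
s = (3*4^2 + 5) / (2*3) mod 7 = 3
x3 = s^2 - 2 x1 mod 7 = 3^2 - 2*4 = 1
y3 = s (x1 - x3) - y1 mod 7 = 3 * (4 - 1) - 3 = 6

2P = (1, 6)


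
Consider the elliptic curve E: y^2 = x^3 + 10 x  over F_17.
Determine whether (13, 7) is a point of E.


Check whether y^2 = x^3 + 10 x + 0 (mod 17) for (x, y) = (13, 7).
LHS: y^2 = 7^2 mod 17 = 15
RHS: x^3 + 10 x + 0 = 13^3 + 10*13 + 0 mod 17 = 15
LHS = RHS

Yes, on the curve


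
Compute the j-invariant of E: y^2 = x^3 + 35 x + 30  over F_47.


Delta = -16(4 a^3 + 27 b^2) mod 47 = 32
-1728 * (4 a)^3 = -1728 * (4*35)^3 mod 47 = 36
j = 36 * 32^(-1) mod 47 = 7

j = 7 (mod 47)


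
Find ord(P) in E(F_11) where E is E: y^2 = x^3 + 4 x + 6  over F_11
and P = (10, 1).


Compute successive multiples of P until we hit O:
  1P = (10, 1)
  2P = (6, 2)
  3P = (4, 3)
  4P = (2, 0)
  5P = (4, 8)
  6P = (6, 9)
  7P = (10, 10)
  8P = O

ord(P) = 8


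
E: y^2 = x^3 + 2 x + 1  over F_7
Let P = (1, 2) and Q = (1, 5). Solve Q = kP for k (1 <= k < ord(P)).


Enumerate multiples of P until we hit Q = (1, 5):
  1P = (1, 2)
  2P = (0, 1)
  3P = (0, 6)
  4P = (1, 5)
Match found at i = 4.

k = 4


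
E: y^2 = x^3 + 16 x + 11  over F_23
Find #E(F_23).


For each x in F_23, count y with y^2 = x^3 + 16 x + 11 mod 23:
  x = 4: RHS = 1, y in [1, 22]  -> 2 point(s)
  x = 5: RHS = 9, y in [3, 20]  -> 2 point(s)
  x = 6: RHS = 1, y in [1, 22]  -> 2 point(s)
  x = 7: RHS = 6, y in [11, 12]  -> 2 point(s)
  x = 11: RHS = 0, y in [0]  -> 1 point(s)
  x = 13: RHS = 1, y in [1, 22]  -> 2 point(s)
  x = 14: RHS = 12, y in [9, 14]  -> 2 point(s)
  x = 16: RHS = 16, y in [4, 19]  -> 2 point(s)
  x = 18: RHS = 13, y in [6, 17]  -> 2 point(s)
Affine points: 17. Add the point at infinity: total = 18.

#E(F_23) = 18


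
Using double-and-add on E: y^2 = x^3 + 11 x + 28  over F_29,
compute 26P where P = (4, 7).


k = 26 = 11010_2 (binary, LSB first: 01011)
Double-and-add from P = (4, 7):
  bit 0 = 0: acc unchanged = O
  bit 1 = 1: acc = O + (25, 6) = (25, 6)
  bit 2 = 0: acc unchanged = (25, 6)
  bit 3 = 1: acc = (25, 6) + (11, 28) = (15, 28)
  bit 4 = 1: acc = (15, 28) + (2, 0) = (6, 7)

26P = (6, 7)


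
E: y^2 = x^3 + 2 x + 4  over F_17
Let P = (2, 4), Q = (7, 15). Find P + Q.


P != Q, so use the chord formula.
s = (y2 - y1) / (x2 - x1) = (11) / (5) mod 17 = 9
x3 = s^2 - x1 - x2 mod 17 = 9^2 - 2 - 7 = 4
y3 = s (x1 - x3) - y1 mod 17 = 9 * (2 - 4) - 4 = 12

P + Q = (4, 12)


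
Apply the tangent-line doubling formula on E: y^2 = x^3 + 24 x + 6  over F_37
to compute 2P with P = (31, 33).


Doubling: s = (3 x1^2 + a) / (2 y1)
s = (3*31^2 + 24) / (2*33) mod 37 = 2
x3 = s^2 - 2 x1 mod 37 = 2^2 - 2*31 = 16
y3 = s (x1 - x3) - y1 mod 37 = 2 * (31 - 16) - 33 = 34

2P = (16, 34)


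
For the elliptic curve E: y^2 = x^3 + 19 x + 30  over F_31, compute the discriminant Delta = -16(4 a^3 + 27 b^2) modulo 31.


4 a^3 + 27 b^2 = 4*19^3 + 27*30^2 = 27436 + 24300 = 51736
Delta = -16 * (51736) = -827776
Delta mod 31 = 17

Delta = 17 (mod 31)


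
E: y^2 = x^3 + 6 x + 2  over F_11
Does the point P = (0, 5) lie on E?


Check whether y^2 = x^3 + 6 x + 2 (mod 11) for (x, y) = (0, 5).
LHS: y^2 = 5^2 mod 11 = 3
RHS: x^3 + 6 x + 2 = 0^3 + 6*0 + 2 mod 11 = 2
LHS != RHS

No, not on the curve


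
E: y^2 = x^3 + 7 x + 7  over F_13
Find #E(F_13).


For each x in F_13, count y with y^2 = x^3 + 7 x + 7 mod 13:
  x = 2: RHS = 3, y in [4, 9]  -> 2 point(s)
  x = 3: RHS = 3, y in [4, 9]  -> 2 point(s)
  x = 7: RHS = 9, y in [3, 10]  -> 2 point(s)
  x = 8: RHS = 3, y in [4, 9]  -> 2 point(s)
  x = 12: RHS = 12, y in [5, 8]  -> 2 point(s)
Affine points: 10. Add the point at infinity: total = 11.

#E(F_13) = 11


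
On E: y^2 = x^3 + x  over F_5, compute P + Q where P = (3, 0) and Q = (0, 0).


P != Q, so use the chord formula.
s = (y2 - y1) / (x2 - x1) = (0) / (2) mod 5 = 0
x3 = s^2 - x1 - x2 mod 5 = 0^2 - 3 - 0 = 2
y3 = s (x1 - x3) - y1 mod 5 = 0 * (3 - 2) - 0 = 0

P + Q = (2, 0)


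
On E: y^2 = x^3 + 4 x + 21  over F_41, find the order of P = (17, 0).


Compute successive multiples of P until we hit O:
  1P = (17, 0)
  2P = O

ord(P) = 2


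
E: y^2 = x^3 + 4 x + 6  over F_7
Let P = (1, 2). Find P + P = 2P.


Doubling: s = (3 x1^2 + a) / (2 y1)
s = (3*1^2 + 4) / (2*2) mod 7 = 0
x3 = s^2 - 2 x1 mod 7 = 0^2 - 2*1 = 5
y3 = s (x1 - x3) - y1 mod 7 = 0 * (1 - 5) - 2 = 5

2P = (5, 5)


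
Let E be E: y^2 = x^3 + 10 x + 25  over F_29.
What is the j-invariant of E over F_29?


Delta = -16(4 a^3 + 27 b^2) mod 29 = 22
-1728 * (4 a)^3 = -1728 * (4*10)^3 mod 29 = 22
j = 22 * 22^(-1) mod 29 = 1

j = 1 (mod 29)


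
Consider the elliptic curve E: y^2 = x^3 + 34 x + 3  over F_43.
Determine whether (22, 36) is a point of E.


Check whether y^2 = x^3 + 34 x + 3 (mod 43) for (x, y) = (22, 36).
LHS: y^2 = 36^2 mod 43 = 6
RHS: x^3 + 34 x + 3 = 22^3 + 34*22 + 3 mod 43 = 4
LHS != RHS

No, not on the curve


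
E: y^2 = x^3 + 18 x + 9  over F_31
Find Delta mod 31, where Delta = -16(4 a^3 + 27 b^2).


4 a^3 + 27 b^2 = 4*18^3 + 27*9^2 = 23328 + 2187 = 25515
Delta = -16 * (25515) = -408240
Delta mod 31 = 30

Delta = 30 (mod 31)


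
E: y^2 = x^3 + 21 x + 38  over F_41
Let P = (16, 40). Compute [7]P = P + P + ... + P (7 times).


k = 7 = 111_2 (binary, LSB first: 111)
Double-and-add from P = (16, 40):
  bit 0 = 1: acc = O + (16, 40) = (16, 40)
  bit 1 = 1: acc = (16, 40) + (34, 9) = (7, 6)
  bit 2 = 1: acc = (7, 6) + (10, 10) = (3, 13)

7P = (3, 13)


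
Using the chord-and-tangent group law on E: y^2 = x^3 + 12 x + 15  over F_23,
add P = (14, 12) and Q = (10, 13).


P != Q, so use the chord formula.
s = (y2 - y1) / (x2 - x1) = (1) / (19) mod 23 = 17
x3 = s^2 - x1 - x2 mod 23 = 17^2 - 14 - 10 = 12
y3 = s (x1 - x3) - y1 mod 23 = 17 * (14 - 12) - 12 = 22

P + Q = (12, 22)


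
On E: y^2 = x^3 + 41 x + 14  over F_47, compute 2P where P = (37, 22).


Doubling: s = (3 x1^2 + a) / (2 y1)
s = (3*37^2 + 41) / (2*22) mod 47 = 43
x3 = s^2 - 2 x1 mod 47 = 43^2 - 2*37 = 36
y3 = s (x1 - x3) - y1 mod 47 = 43 * (37 - 36) - 22 = 21

2P = (36, 21)


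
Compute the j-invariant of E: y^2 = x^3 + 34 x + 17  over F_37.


Delta = -16(4 a^3 + 27 b^2) mod 37 = 16
-1728 * (4 a)^3 = -1728 * (4*34)^3 mod 37 = 10
j = 10 * 16^(-1) mod 37 = 33

j = 33 (mod 37)


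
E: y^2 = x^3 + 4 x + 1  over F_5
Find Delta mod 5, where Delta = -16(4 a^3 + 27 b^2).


4 a^3 + 27 b^2 = 4*4^3 + 27*1^2 = 256 + 27 = 283
Delta = -16 * (283) = -4528
Delta mod 5 = 2

Delta = 2 (mod 5)


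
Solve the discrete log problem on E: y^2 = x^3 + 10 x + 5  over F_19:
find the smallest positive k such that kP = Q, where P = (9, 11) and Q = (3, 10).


Enumerate multiples of P until we hit Q = (3, 10):
  1P = (9, 11)
  2P = (5, 16)
  3P = (3, 10)
Match found at i = 3.

k = 3


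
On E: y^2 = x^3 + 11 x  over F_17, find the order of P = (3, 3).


Compute successive multiples of P until we hit O:
  1P = (3, 3)
  2P = (2, 9)
  3P = (14, 12)
  4P = (15, 15)
  5P = (0, 0)
  6P = (15, 2)
  7P = (14, 5)
  8P = (2, 8)
  ... (continuing to 10P)
  10P = O

ord(P) = 10


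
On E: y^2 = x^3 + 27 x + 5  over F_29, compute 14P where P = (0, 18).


k = 14 = 1110_2 (binary, LSB first: 0111)
Double-and-add from P = (0, 18):
  bit 0 = 0: acc unchanged = O
  bit 1 = 1: acc = O + (6, 21) = (6, 21)
  bit 2 = 1: acc = (6, 21) + (26, 10) = (1, 27)
  bit 3 = 1: acc = (1, 27) + (13, 28) = (14, 13)

14P = (14, 13)


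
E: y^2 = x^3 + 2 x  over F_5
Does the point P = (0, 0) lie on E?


Check whether y^2 = x^3 + 2 x + 0 (mod 5) for (x, y) = (0, 0).
LHS: y^2 = 0^2 mod 5 = 0
RHS: x^3 + 2 x + 0 = 0^3 + 2*0 + 0 mod 5 = 0
LHS = RHS

Yes, on the curve


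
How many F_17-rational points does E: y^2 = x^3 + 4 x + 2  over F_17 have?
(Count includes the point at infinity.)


For each x in F_17, count y with y^2 = x^3 + 4 x + 2 mod 17:
  x = 0: RHS = 2, y in [6, 11]  -> 2 point(s)
  x = 2: RHS = 1, y in [1, 16]  -> 2 point(s)
  x = 6: RHS = 4, y in [2, 15]  -> 2 point(s)
  x = 7: RHS = 16, y in [4, 13]  -> 2 point(s)
  x = 8: RHS = 2, y in [6, 11]  -> 2 point(s)
  x = 9: RHS = 2, y in [6, 11]  -> 2 point(s)
  x = 11: RHS = 0, y in [0]  -> 1 point(s)
Affine points: 13. Add the point at infinity: total = 14.

#E(F_17) = 14


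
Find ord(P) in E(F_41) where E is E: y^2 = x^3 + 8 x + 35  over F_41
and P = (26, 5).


Compute successive multiples of P until we hit O:
  1P = (26, 5)
  2P = (9, 4)
  3P = (27, 7)
  4P = (33, 22)
  5P = (13, 9)
  6P = (38, 5)
  7P = (18, 36)
  8P = (37, 12)
  ... (continuing to 23P)
  23P = O

ord(P) = 23


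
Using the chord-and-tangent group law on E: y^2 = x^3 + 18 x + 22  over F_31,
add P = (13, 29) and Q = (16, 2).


P != Q, so use the chord formula.
s = (y2 - y1) / (x2 - x1) = (4) / (3) mod 31 = 22
x3 = s^2 - x1 - x2 mod 31 = 22^2 - 13 - 16 = 21
y3 = s (x1 - x3) - y1 mod 31 = 22 * (13 - 21) - 29 = 12

P + Q = (21, 12)


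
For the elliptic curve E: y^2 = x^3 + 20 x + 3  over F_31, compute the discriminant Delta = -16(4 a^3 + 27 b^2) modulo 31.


4 a^3 + 27 b^2 = 4*20^3 + 27*3^2 = 32000 + 243 = 32243
Delta = -16 * (32243) = -515888
Delta mod 31 = 14

Delta = 14 (mod 31)


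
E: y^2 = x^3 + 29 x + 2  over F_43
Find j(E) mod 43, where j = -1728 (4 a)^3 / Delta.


Delta = -16(4 a^3 + 27 b^2) mod 43 = 39
-1728 * (4 a)^3 = -1728 * (4*29)^3 mod 43 = 32
j = 32 * 39^(-1) mod 43 = 35

j = 35 (mod 43)


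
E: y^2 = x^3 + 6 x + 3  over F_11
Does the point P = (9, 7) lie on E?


Check whether y^2 = x^3 + 6 x + 3 (mod 11) for (x, y) = (9, 7).
LHS: y^2 = 7^2 mod 11 = 5
RHS: x^3 + 6 x + 3 = 9^3 + 6*9 + 3 mod 11 = 5
LHS = RHS

Yes, on the curve


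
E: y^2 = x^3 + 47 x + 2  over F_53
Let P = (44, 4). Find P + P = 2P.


Doubling: s = (3 x1^2 + a) / (2 y1)
s = (3*44^2 + 47) / (2*4) mod 53 = 23
x3 = s^2 - 2 x1 mod 53 = 23^2 - 2*44 = 17
y3 = s (x1 - x3) - y1 mod 53 = 23 * (44 - 17) - 4 = 34

2P = (17, 34)


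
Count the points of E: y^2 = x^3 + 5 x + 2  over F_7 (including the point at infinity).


For each x in F_7, count y with y^2 = x^3 + 5 x + 2 mod 7:
  x = 0: RHS = 2, y in [3, 4]  -> 2 point(s)
  x = 1: RHS = 1, y in [1, 6]  -> 2 point(s)
  x = 3: RHS = 2, y in [3, 4]  -> 2 point(s)
  x = 4: RHS = 2, y in [3, 4]  -> 2 point(s)
Affine points: 8. Add the point at infinity: total = 9.

#E(F_7) = 9


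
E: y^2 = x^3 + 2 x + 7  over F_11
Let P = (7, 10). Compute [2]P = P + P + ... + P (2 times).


k = 2 = 10_2 (binary, LSB first: 01)
Double-and-add from P = (7, 10):
  bit 0 = 0: acc unchanged = O
  bit 1 = 1: acc = O + (6, 9) = (6, 9)

2P = (6, 9)


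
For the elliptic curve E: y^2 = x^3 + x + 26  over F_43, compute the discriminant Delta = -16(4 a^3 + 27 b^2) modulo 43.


4 a^3 + 27 b^2 = 4*1^3 + 27*26^2 = 4 + 18252 = 18256
Delta = -16 * (18256) = -292096
Delta mod 43 = 3

Delta = 3 (mod 43)


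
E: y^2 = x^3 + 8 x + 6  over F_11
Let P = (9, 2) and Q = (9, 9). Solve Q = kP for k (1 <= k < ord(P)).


Enumerate multiples of P until we hit Q = (9, 9):
  1P = (9, 2)
  2P = (7, 8)
  3P = (4, 5)
  4P = (1, 2)
  5P = (1, 9)
  6P = (4, 6)
  7P = (7, 3)
  8P = (9, 9)
Match found at i = 8.

k = 8


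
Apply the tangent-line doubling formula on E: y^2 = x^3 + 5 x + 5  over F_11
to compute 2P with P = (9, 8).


Doubling: s = (3 x1^2 + a) / (2 y1)
s = (3*9^2 + 5) / (2*8) mod 11 = 10
x3 = s^2 - 2 x1 mod 11 = 10^2 - 2*9 = 5
y3 = s (x1 - x3) - y1 mod 11 = 10 * (9 - 5) - 8 = 10

2P = (5, 10)


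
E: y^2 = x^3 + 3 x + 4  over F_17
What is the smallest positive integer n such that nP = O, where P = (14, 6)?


Compute successive multiples of P until we hit O:
  1P = (14, 6)
  2P = (8, 9)
  3P = (8, 8)
  4P = (14, 11)
  5P = O

ord(P) = 5


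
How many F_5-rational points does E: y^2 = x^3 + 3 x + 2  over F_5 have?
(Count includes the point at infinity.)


For each x in F_5, count y with y^2 = x^3 + 3 x + 2 mod 5:
  x = 1: RHS = 1, y in [1, 4]  -> 2 point(s)
  x = 2: RHS = 1, y in [1, 4]  -> 2 point(s)
Affine points: 4. Add the point at infinity: total = 5.

#E(F_5) = 5


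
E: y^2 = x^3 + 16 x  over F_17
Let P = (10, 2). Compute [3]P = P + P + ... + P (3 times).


k = 3 = 11_2 (binary, LSB first: 11)
Double-and-add from P = (10, 2):
  bit 0 = 1: acc = O + (10, 2) = (10, 2)
  bit 1 = 1: acc = (10, 2) + (16, 0) = (10, 15)

3P = (10, 15)


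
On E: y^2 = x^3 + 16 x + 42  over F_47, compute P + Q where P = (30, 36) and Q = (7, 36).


P != Q, so use the chord formula.
s = (y2 - y1) / (x2 - x1) = (0) / (24) mod 47 = 0
x3 = s^2 - x1 - x2 mod 47 = 0^2 - 30 - 7 = 10
y3 = s (x1 - x3) - y1 mod 47 = 0 * (30 - 10) - 36 = 11

P + Q = (10, 11)


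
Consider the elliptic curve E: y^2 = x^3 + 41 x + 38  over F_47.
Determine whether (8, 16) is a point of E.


Check whether y^2 = x^3 + 41 x + 38 (mod 47) for (x, y) = (8, 16).
LHS: y^2 = 16^2 mod 47 = 21
RHS: x^3 + 41 x + 38 = 8^3 + 41*8 + 38 mod 47 = 32
LHS != RHS

No, not on the curve


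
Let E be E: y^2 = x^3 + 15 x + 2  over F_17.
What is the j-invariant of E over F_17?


Delta = -16(4 a^3 + 27 b^2) mod 17 = 8
-1728 * (4 a)^3 = -1728 * (4*15)^3 mod 17 = 5
j = 5 * 8^(-1) mod 17 = 7

j = 7 (mod 17)


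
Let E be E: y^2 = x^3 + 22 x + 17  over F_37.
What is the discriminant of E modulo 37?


4 a^3 + 27 b^2 = 4*22^3 + 27*17^2 = 42592 + 7803 = 50395
Delta = -16 * (50395) = -806320
Delta mod 37 = 21

Delta = 21 (mod 37)


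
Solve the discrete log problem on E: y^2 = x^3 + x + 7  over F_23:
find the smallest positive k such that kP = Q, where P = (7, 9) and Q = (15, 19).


Enumerate multiples of P until we hit Q = (15, 19):
  1P = (7, 9)
  2P = (13, 3)
  3P = (4, 11)
  4P = (15, 4)
  5P = (19, 10)
  6P = (1, 3)
  7P = (16, 5)
  8P = (9, 20)
  9P = (20, 0)
  10P = (9, 3)
  11P = (16, 18)
  12P = (1, 20)
  13P = (19, 13)
  14P = (15, 19)
Match found at i = 14.

k = 14


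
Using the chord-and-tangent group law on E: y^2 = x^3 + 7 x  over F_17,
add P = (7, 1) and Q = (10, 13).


P != Q, so use the chord formula.
s = (y2 - y1) / (x2 - x1) = (12) / (3) mod 17 = 4
x3 = s^2 - x1 - x2 mod 17 = 4^2 - 7 - 10 = 16
y3 = s (x1 - x3) - y1 mod 17 = 4 * (7 - 16) - 1 = 14

P + Q = (16, 14)


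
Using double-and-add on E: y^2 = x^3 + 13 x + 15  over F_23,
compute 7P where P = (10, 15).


k = 7 = 111_2 (binary, LSB first: 111)
Double-and-add from P = (10, 15):
  bit 0 = 1: acc = O + (10, 15) = (10, 15)
  bit 1 = 1: acc = (10, 15) + (7, 14) = (1, 11)
  bit 2 = 1: acc = (1, 11) + (21, 21) = (7, 9)

7P = (7, 9)


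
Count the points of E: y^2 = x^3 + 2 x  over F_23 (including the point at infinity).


For each x in F_23, count y with y^2 = x^3 + 2 x + 0 mod 23:
  x = 0: RHS = 0, y in [0]  -> 1 point(s)
  x = 1: RHS = 3, y in [7, 16]  -> 2 point(s)
  x = 2: RHS = 12, y in [9, 14]  -> 2 point(s)
  x = 4: RHS = 3, y in [7, 16]  -> 2 point(s)
  x = 7: RHS = 12, y in [9, 14]  -> 2 point(s)
  x = 10: RHS = 8, y in [10, 13]  -> 2 point(s)
  x = 12: RHS = 4, y in [2, 21]  -> 2 point(s)
  x = 14: RHS = 12, y in [9, 14]  -> 2 point(s)
  x = 15: RHS = 1, y in [1, 22]  -> 2 point(s)
  x = 17: RHS = 2, y in [5, 18]  -> 2 point(s)
  x = 18: RHS = 3, y in [7, 16]  -> 2 point(s)
  x = 20: RHS = 13, y in [6, 17]  -> 2 point(s)
Affine points: 23. Add the point at infinity: total = 24.

#E(F_23) = 24


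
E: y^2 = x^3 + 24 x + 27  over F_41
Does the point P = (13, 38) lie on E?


Check whether y^2 = x^3 + 24 x + 27 (mod 41) for (x, y) = (13, 38).
LHS: y^2 = 38^2 mod 41 = 9
RHS: x^3 + 24 x + 27 = 13^3 + 24*13 + 27 mod 41 = 35
LHS != RHS

No, not on the curve


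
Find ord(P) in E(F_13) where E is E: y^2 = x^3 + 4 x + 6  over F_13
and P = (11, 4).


Compute successive multiples of P until we hit O:
  1P = (11, 4)
  2P = (8, 2)
  3P = (6, 8)
  4P = (6, 5)
  5P = (8, 11)
  6P = (11, 9)
  7P = O

ord(P) = 7


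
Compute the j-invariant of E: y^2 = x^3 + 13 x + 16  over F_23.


Delta = -16(4 a^3 + 27 b^2) mod 23 = 6
-1728 * (4 a)^3 = -1728 * (4*13)^3 mod 23 = 19
j = 19 * 6^(-1) mod 23 = 7

j = 7 (mod 23)


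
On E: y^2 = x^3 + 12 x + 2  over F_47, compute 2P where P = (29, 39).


Doubling: s = (3 x1^2 + a) / (2 y1)
s = (3*29^2 + 12) / (2*39) mod 47 = 9
x3 = s^2 - 2 x1 mod 47 = 9^2 - 2*29 = 23
y3 = s (x1 - x3) - y1 mod 47 = 9 * (29 - 23) - 39 = 15

2P = (23, 15)


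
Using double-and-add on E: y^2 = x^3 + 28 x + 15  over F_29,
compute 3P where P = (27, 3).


k = 3 = 11_2 (binary, LSB first: 11)
Double-and-add from P = (27, 3):
  bit 0 = 1: acc = O + (27, 3) = (27, 3)
  bit 1 = 1: acc = (27, 3) + (13, 13) = (12, 7)

3P = (12, 7)


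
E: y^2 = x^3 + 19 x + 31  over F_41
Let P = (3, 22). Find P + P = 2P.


Doubling: s = (3 x1^2 + a) / (2 y1)
s = (3*3^2 + 19) / (2*22) mod 41 = 29
x3 = s^2 - 2 x1 mod 41 = 29^2 - 2*3 = 15
y3 = s (x1 - x3) - y1 mod 41 = 29 * (3 - 15) - 22 = 40

2P = (15, 40)


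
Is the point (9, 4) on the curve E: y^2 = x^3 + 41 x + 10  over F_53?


Check whether y^2 = x^3 + 41 x + 10 (mod 53) for (x, y) = (9, 4).
LHS: y^2 = 4^2 mod 53 = 16
RHS: x^3 + 41 x + 10 = 9^3 + 41*9 + 10 mod 53 = 48
LHS != RHS

No, not on the curve


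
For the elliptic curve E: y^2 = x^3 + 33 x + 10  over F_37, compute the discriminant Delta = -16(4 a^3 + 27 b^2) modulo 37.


4 a^3 + 27 b^2 = 4*33^3 + 27*10^2 = 143748 + 2700 = 146448
Delta = -16 * (146448) = -2343168
Delta mod 37 = 5

Delta = 5 (mod 37)


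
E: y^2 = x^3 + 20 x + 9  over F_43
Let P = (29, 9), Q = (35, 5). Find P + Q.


P != Q, so use the chord formula.
s = (y2 - y1) / (x2 - x1) = (39) / (6) mod 43 = 28
x3 = s^2 - x1 - x2 mod 43 = 28^2 - 29 - 35 = 32
y3 = s (x1 - x3) - y1 mod 43 = 28 * (29 - 32) - 9 = 36

P + Q = (32, 36)


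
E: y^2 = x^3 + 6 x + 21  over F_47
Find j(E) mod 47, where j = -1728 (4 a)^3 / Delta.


Delta = -16(4 a^3 + 27 b^2) mod 47 = 20
-1728 * (4 a)^3 = -1728 * (4*6)^3 mod 47 = 19
j = 19 * 20^(-1) mod 47 = 8

j = 8 (mod 47)


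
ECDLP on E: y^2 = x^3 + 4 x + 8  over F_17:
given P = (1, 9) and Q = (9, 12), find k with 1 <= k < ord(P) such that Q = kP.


Enumerate multiples of P until we hit Q = (9, 12):
  1P = (1, 9)
  2P = (13, 9)
  3P = (3, 8)
  4P = (9, 12)
Match found at i = 4.

k = 4


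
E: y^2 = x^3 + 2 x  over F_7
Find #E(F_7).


For each x in F_7, count y with y^2 = x^3 + 2 x + 0 mod 7:
  x = 0: RHS = 0, y in [0]  -> 1 point(s)
  x = 4: RHS = 2, y in [3, 4]  -> 2 point(s)
  x = 5: RHS = 2, y in [3, 4]  -> 2 point(s)
  x = 6: RHS = 4, y in [2, 5]  -> 2 point(s)
Affine points: 7. Add the point at infinity: total = 8.

#E(F_7) = 8


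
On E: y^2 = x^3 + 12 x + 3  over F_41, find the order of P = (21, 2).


Compute successive multiples of P until we hit O:
  1P = (21, 2)
  2P = (9, 26)
  3P = (15, 27)
  4P = (3, 5)
  5P = (25, 26)
  6P = (31, 20)
  7P = (7, 15)
  8P = (17, 6)
  ... (continuing to 49P)
  49P = O

ord(P) = 49


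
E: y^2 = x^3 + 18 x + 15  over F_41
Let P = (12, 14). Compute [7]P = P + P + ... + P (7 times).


k = 7 = 111_2 (binary, LSB first: 111)
Double-and-add from P = (12, 14):
  bit 0 = 1: acc = O + (12, 14) = (12, 14)
  bit 1 = 1: acc = (12, 14) + (9, 2) = (36, 13)
  bit 2 = 1: acc = (36, 13) + (14, 10) = (36, 28)

7P = (36, 28)


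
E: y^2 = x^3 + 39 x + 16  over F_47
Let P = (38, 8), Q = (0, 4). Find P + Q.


P != Q, so use the chord formula.
s = (y2 - y1) / (x2 - x1) = (43) / (9) mod 47 = 10
x3 = s^2 - x1 - x2 mod 47 = 10^2 - 38 - 0 = 15
y3 = s (x1 - x3) - y1 mod 47 = 10 * (38 - 15) - 8 = 34

P + Q = (15, 34)


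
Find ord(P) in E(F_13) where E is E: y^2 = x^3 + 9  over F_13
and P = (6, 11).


Compute successive multiples of P until we hit O:
  1P = (6, 11)
  2P = (2, 11)
  3P = (5, 2)
  4P = (5, 11)
  5P = (2, 2)
  6P = (6, 2)
  7P = O

ord(P) = 7


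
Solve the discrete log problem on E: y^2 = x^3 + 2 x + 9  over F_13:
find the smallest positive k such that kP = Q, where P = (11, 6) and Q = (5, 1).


Enumerate multiples of P until we hit Q = (5, 1):
  1P = (11, 6)
  2P = (5, 1)
Match found at i = 2.

k = 2


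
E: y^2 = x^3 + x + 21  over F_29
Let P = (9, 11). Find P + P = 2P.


Doubling: s = (3 x1^2 + a) / (2 y1)
s = (3*9^2 + 1) / (2*11) mod 29 = 19
x3 = s^2 - 2 x1 mod 29 = 19^2 - 2*9 = 24
y3 = s (x1 - x3) - y1 mod 29 = 19 * (9 - 24) - 11 = 23

2P = (24, 23)


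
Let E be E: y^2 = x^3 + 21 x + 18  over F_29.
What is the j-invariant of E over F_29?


Delta = -16(4 a^3 + 27 b^2) mod 29 = 13
-1728 * (4 a)^3 = -1728 * (4*21)^3 mod 29 = 24
j = 24 * 13^(-1) mod 29 = 13

j = 13 (mod 29)


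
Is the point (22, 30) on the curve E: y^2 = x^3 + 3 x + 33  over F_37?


Check whether y^2 = x^3 + 3 x + 33 (mod 37) for (x, y) = (22, 30).
LHS: y^2 = 30^2 mod 37 = 12
RHS: x^3 + 3 x + 33 = 22^3 + 3*22 + 33 mod 37 = 17
LHS != RHS

No, not on the curve


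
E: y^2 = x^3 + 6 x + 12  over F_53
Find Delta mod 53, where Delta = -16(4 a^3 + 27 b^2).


4 a^3 + 27 b^2 = 4*6^3 + 27*12^2 = 864 + 3888 = 4752
Delta = -16 * (4752) = -76032
Delta mod 53 = 23

Delta = 23 (mod 53)


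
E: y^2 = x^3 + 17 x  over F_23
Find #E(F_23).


For each x in F_23, count y with y^2 = x^3 + 17 x + 0 mod 23:
  x = 0: RHS = 0, y in [0]  -> 1 point(s)
  x = 1: RHS = 18, y in [8, 15]  -> 2 point(s)
  x = 3: RHS = 9, y in [3, 20]  -> 2 point(s)
  x = 5: RHS = 3, y in [7, 16]  -> 2 point(s)
  x = 7: RHS = 2, y in [5, 18]  -> 2 point(s)
  x = 8: RHS = 4, y in [2, 21]  -> 2 point(s)
  x = 9: RHS = 8, y in [10, 13]  -> 2 point(s)
  x = 11: RHS = 0, y in [0]  -> 1 point(s)
  x = 12: RHS = 0, y in [0]  -> 1 point(s)
  x = 13: RHS = 3, y in [7, 16]  -> 2 point(s)
  x = 17: RHS = 4, y in [2, 21]  -> 2 point(s)
  x = 19: RHS = 6, y in [11, 12]  -> 2 point(s)
  x = 21: RHS = 4, y in [2, 21]  -> 2 point(s)
Affine points: 23. Add the point at infinity: total = 24.

#E(F_23) = 24


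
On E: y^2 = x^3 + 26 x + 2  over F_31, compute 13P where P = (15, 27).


k = 13 = 1101_2 (binary, LSB first: 1011)
Double-and-add from P = (15, 27):
  bit 0 = 1: acc = O + (15, 27) = (15, 27)
  bit 1 = 0: acc unchanged = (15, 27)
  bit 2 = 1: acc = (15, 27) + (16, 9) = (14, 17)
  bit 3 = 1: acc = (14, 17) + (27, 19) = (8, 3)

13P = (8, 3)


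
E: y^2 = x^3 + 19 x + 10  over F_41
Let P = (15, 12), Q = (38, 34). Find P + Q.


P != Q, so use the chord formula.
s = (y2 - y1) / (x2 - x1) = (22) / (23) mod 41 = 17
x3 = s^2 - x1 - x2 mod 41 = 17^2 - 15 - 38 = 31
y3 = s (x1 - x3) - y1 mod 41 = 17 * (15 - 31) - 12 = 3

P + Q = (31, 3)


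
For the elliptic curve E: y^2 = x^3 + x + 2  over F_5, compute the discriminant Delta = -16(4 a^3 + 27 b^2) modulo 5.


4 a^3 + 27 b^2 = 4*1^3 + 27*2^2 = 4 + 108 = 112
Delta = -16 * (112) = -1792
Delta mod 5 = 3

Delta = 3 (mod 5)


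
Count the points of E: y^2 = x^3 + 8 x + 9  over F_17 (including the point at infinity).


For each x in F_17, count y with y^2 = x^3 + 8 x + 9 mod 17:
  x = 0: RHS = 9, y in [3, 14]  -> 2 point(s)
  x = 1: RHS = 1, y in [1, 16]  -> 2 point(s)
  x = 2: RHS = 16, y in [4, 13]  -> 2 point(s)
  x = 3: RHS = 9, y in [3, 14]  -> 2 point(s)
  x = 5: RHS = 4, y in [2, 15]  -> 2 point(s)
  x = 6: RHS = 1, y in [1, 16]  -> 2 point(s)
  x = 7: RHS = 0, y in [0]  -> 1 point(s)
  x = 10: RHS = 1, y in [1, 16]  -> 2 point(s)
  x = 11: RHS = 0, y in [0]  -> 1 point(s)
  x = 13: RHS = 15, y in [7, 10]  -> 2 point(s)
  x = 14: RHS = 9, y in [3, 14]  -> 2 point(s)
  x = 15: RHS = 2, y in [6, 11]  -> 2 point(s)
  x = 16: RHS = 0, y in [0]  -> 1 point(s)
Affine points: 23. Add the point at infinity: total = 24.

#E(F_17) = 24


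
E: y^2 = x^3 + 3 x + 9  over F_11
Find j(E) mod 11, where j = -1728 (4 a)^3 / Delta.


Delta = -16(4 a^3 + 27 b^2) mod 11 = 9
-1728 * (4 a)^3 = -1728 * (4*3)^3 mod 11 = 10
j = 10 * 9^(-1) mod 11 = 6

j = 6 (mod 11)


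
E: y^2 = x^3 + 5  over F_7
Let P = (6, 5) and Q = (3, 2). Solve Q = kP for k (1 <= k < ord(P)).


Enumerate multiples of P until we hit Q = (3, 2):
  1P = (6, 5)
  2P = (3, 5)
  3P = (5, 2)
  4P = (5, 5)
  5P = (3, 2)
Match found at i = 5.

k = 5


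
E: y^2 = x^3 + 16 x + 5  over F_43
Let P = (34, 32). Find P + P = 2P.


Doubling: s = (3 x1^2 + a) / (2 y1)
s = (3*34^2 + 16) / (2*32) mod 43 = 41
x3 = s^2 - 2 x1 mod 43 = 41^2 - 2*34 = 22
y3 = s (x1 - x3) - y1 mod 43 = 41 * (34 - 22) - 32 = 30

2P = (22, 30)


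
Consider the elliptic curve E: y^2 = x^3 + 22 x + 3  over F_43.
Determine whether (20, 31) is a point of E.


Check whether y^2 = x^3 + 22 x + 3 (mod 43) for (x, y) = (20, 31).
LHS: y^2 = 31^2 mod 43 = 15
RHS: x^3 + 22 x + 3 = 20^3 + 22*20 + 3 mod 43 = 15
LHS = RHS

Yes, on the curve


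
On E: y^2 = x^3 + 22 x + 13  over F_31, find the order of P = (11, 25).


Compute successive multiples of P until we hit O:
  1P = (11, 25)
  2P = (19, 25)
  3P = (1, 6)
  4P = (13, 27)
  5P = (8, 9)
  6P = (6, 12)
  7P = (22, 27)
  8P = (7, 18)
  ... (continuing to 32P)
  32P = O

ord(P) = 32


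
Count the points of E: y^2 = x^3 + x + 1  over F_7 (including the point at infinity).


For each x in F_7, count y with y^2 = x^3 + 1 x + 1 mod 7:
  x = 0: RHS = 1, y in [1, 6]  -> 2 point(s)
  x = 2: RHS = 4, y in [2, 5]  -> 2 point(s)
Affine points: 4. Add the point at infinity: total = 5.

#E(F_7) = 5


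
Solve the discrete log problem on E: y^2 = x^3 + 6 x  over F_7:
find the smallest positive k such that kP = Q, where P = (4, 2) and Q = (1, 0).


Enumerate multiples of P until we hit Q = (1, 0):
  1P = (4, 2)
  2P = (1, 0)
Match found at i = 2.

k = 2


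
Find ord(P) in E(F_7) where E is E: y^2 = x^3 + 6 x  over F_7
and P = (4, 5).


Compute successive multiples of P until we hit O:
  1P = (4, 5)
  2P = (1, 0)
  3P = (4, 2)
  4P = O

ord(P) = 4


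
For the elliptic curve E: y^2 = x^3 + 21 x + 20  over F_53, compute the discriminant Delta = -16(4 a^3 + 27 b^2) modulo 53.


4 a^3 + 27 b^2 = 4*21^3 + 27*20^2 = 37044 + 10800 = 47844
Delta = -16 * (47844) = -765504
Delta mod 53 = 28

Delta = 28 (mod 53)


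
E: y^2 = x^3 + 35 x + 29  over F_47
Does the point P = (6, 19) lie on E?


Check whether y^2 = x^3 + 35 x + 29 (mod 47) for (x, y) = (6, 19).
LHS: y^2 = 19^2 mod 47 = 32
RHS: x^3 + 35 x + 29 = 6^3 + 35*6 + 29 mod 47 = 32
LHS = RHS

Yes, on the curve


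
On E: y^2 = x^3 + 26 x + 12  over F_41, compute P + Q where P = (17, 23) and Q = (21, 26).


P != Q, so use the chord formula.
s = (y2 - y1) / (x2 - x1) = (3) / (4) mod 41 = 11
x3 = s^2 - x1 - x2 mod 41 = 11^2 - 17 - 21 = 1
y3 = s (x1 - x3) - y1 mod 41 = 11 * (17 - 1) - 23 = 30

P + Q = (1, 30)


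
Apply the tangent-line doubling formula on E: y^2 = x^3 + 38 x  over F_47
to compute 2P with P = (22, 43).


Doubling: s = (3 x1^2 + a) / (2 y1)
s = (3*22^2 + 38) / (2*43) mod 47 = 37
x3 = s^2 - 2 x1 mod 47 = 37^2 - 2*22 = 9
y3 = s (x1 - x3) - y1 mod 47 = 37 * (22 - 9) - 43 = 15

2P = (9, 15)


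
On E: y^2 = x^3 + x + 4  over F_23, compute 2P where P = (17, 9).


k = 2 = 10_2 (binary, LSB first: 01)
Double-and-add from P = (17, 9):
  bit 0 = 0: acc unchanged = O
  bit 1 = 1: acc = O + (7, 3) = (7, 3)

2P = (7, 3)


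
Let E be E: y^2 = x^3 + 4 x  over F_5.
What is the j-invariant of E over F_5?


Delta = -16(4 a^3 + 27 b^2) mod 5 = 4
-1728 * (4 a)^3 = -1728 * (4*4)^3 mod 5 = 2
j = 2 * 4^(-1) mod 5 = 3

j = 3 (mod 5)


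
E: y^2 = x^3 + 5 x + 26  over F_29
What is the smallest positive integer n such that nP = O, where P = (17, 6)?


Compute successive multiples of P until we hit O:
  1P = (17, 6)
  2P = (20, 8)
  3P = (15, 5)
  4P = (19, 22)
  5P = (28, 22)
  6P = (12, 25)
  7P = (4, 20)
  8P = (21, 5)
  ... (continuing to 24P)
  24P = O

ord(P) = 24


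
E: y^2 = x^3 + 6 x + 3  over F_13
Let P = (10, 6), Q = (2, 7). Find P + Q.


P != Q, so use the chord formula.
s = (y2 - y1) / (x2 - x1) = (1) / (5) mod 13 = 8
x3 = s^2 - x1 - x2 mod 13 = 8^2 - 10 - 2 = 0
y3 = s (x1 - x3) - y1 mod 13 = 8 * (10 - 0) - 6 = 9

P + Q = (0, 9)


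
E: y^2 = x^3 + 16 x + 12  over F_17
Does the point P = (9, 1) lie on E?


Check whether y^2 = x^3 + 16 x + 12 (mod 17) for (x, y) = (9, 1).
LHS: y^2 = 1^2 mod 17 = 1
RHS: x^3 + 16 x + 12 = 9^3 + 16*9 + 12 mod 17 = 1
LHS = RHS

Yes, on the curve


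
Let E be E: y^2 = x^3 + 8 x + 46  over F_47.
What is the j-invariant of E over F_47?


Delta = -16(4 a^3 + 27 b^2) mod 47 = 29
-1728 * (4 a)^3 = -1728 * (4*8)^3 mod 47 = 5
j = 5 * 29^(-1) mod 47 = 18

j = 18 (mod 47)


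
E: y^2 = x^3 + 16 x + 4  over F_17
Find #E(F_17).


For each x in F_17, count y with y^2 = x^3 + 16 x + 4 mod 17:
  x = 0: RHS = 4, y in [2, 15]  -> 2 point(s)
  x = 1: RHS = 4, y in [2, 15]  -> 2 point(s)
  x = 4: RHS = 13, y in [8, 9]  -> 2 point(s)
  x = 7: RHS = 0, y in [0]  -> 1 point(s)
  x = 8: RHS = 15, y in [7, 10]  -> 2 point(s)
  x = 10: RHS = 8, y in [5, 12]  -> 2 point(s)
  x = 11: RHS = 15, y in [7, 10]  -> 2 point(s)
  x = 15: RHS = 15, y in [7, 10]  -> 2 point(s)
  x = 16: RHS = 4, y in [2, 15]  -> 2 point(s)
Affine points: 17. Add the point at infinity: total = 18.

#E(F_17) = 18


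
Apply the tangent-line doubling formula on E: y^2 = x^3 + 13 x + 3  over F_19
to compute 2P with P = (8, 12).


Doubling: s = (3 x1^2 + a) / (2 y1)
s = (3*8^2 + 13) / (2*12) mod 19 = 3
x3 = s^2 - 2 x1 mod 19 = 3^2 - 2*8 = 12
y3 = s (x1 - x3) - y1 mod 19 = 3 * (8 - 12) - 12 = 14

2P = (12, 14)


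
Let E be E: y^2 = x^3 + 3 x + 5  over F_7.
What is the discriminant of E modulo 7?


4 a^3 + 27 b^2 = 4*3^3 + 27*5^2 = 108 + 675 = 783
Delta = -16 * (783) = -12528
Delta mod 7 = 2

Delta = 2 (mod 7)


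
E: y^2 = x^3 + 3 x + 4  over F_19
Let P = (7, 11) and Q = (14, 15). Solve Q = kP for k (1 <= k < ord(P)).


Enumerate multiples of P until we hit Q = (14, 15):
  1P = (7, 11)
  2P = (16, 14)
  3P = (13, 6)
  4P = (15, 2)
  5P = (14, 4)
  6P = (18, 0)
  7P = (14, 15)
Match found at i = 7.

k = 7


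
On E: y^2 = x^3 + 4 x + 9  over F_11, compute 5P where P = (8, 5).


k = 5 = 101_2 (binary, LSB first: 101)
Double-and-add from P = (8, 5):
  bit 0 = 1: acc = O + (8, 5) = (8, 5)
  bit 1 = 0: acc unchanged = (8, 5)
  bit 2 = 1: acc = (8, 5) + (3, 2) = (3, 9)

5P = (3, 9)


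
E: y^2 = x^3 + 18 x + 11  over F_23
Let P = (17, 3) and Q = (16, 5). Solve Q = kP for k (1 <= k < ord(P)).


Enumerate multiples of P until we hit Q = (16, 5):
  1P = (17, 3)
  2P = (16, 18)
  3P = (8, 0)
  4P = (16, 5)
Match found at i = 4.

k = 4


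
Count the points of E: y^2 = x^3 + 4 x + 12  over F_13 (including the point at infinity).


For each x in F_13, count y with y^2 = x^3 + 4 x + 12 mod 13:
  x = 0: RHS = 12, y in [5, 8]  -> 2 point(s)
  x = 1: RHS = 4, y in [2, 11]  -> 2 point(s)
  x = 3: RHS = 12, y in [5, 8]  -> 2 point(s)
  x = 4: RHS = 1, y in [1, 12]  -> 2 point(s)
  x = 5: RHS = 1, y in [1, 12]  -> 2 point(s)
  x = 8: RHS = 10, y in [6, 7]  -> 2 point(s)
  x = 9: RHS = 10, y in [6, 7]  -> 2 point(s)
  x = 10: RHS = 12, y in [5, 8]  -> 2 point(s)
  x = 11: RHS = 9, y in [3, 10]  -> 2 point(s)
Affine points: 18. Add the point at infinity: total = 19.

#E(F_13) = 19
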